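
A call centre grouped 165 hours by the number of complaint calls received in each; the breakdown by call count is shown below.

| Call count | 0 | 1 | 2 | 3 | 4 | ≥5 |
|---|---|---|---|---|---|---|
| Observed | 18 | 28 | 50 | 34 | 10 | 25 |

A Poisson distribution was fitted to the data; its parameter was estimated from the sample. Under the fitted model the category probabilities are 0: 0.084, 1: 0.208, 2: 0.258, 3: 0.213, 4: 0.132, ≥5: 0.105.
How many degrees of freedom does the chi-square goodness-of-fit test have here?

There are k = 6 categories and 1 parameter estimated from the data, so df = 6 − 1 − 1 = 4.

4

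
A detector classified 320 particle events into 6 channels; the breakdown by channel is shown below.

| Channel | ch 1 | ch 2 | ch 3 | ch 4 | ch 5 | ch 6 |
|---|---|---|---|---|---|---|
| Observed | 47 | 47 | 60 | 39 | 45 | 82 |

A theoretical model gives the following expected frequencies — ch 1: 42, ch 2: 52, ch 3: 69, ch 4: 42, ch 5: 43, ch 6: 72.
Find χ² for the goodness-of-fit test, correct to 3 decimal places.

3.946

cat         O        E   (O−E)²/E
ch 1       47       42     0.5952
ch 2       47       52     0.4808
ch 3       60       69     1.1739
ch 4       39       42     0.2143
ch 5       45       43     0.0930
ch 6       82       72     1.3889
Sum = 3.946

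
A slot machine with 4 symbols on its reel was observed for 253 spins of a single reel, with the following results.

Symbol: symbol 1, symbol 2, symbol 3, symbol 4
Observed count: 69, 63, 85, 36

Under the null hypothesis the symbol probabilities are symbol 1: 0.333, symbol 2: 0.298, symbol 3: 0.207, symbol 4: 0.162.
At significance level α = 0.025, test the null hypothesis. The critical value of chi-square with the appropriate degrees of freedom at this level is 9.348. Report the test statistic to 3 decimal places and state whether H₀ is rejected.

Expected counts E_i = n·p_i: 253×0.333 = 84.249, 253×0.298 = 75.394, 253×0.207 = 52.371, 253×0.162 = 40.986.
symbol 1: (69 − 84.249)²/84.249 = 232.532001/84.249 = 2.7601
symbol 2: (63 − 75.394)²/75.394 = 153.611236/75.394 = 2.0374
symbol 3: (85 − 52.371)²/52.371 = 1064.651641/52.371 = 20.3290
symbol 4: (36 − 40.986)²/40.986 = 24.860196/40.986 = 0.6066
Sum = 25.733
df = 3. Since 25.733 > 9.348, we reject H₀.

25.733; reject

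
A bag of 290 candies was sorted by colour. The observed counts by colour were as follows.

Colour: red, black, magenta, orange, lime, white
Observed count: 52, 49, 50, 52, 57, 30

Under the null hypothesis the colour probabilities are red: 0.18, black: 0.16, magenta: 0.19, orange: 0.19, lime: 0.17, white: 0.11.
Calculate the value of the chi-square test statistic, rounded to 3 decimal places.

Expected counts E_i = n·p_i: 290×0.18 = 52.2, 290×0.16 = 46.4, 290×0.19 = 55.1, 290×0.19 = 55.1, 290×0.17 = 49.3, 290×0.11 = 31.9.
χ² = (52−52.2)²/52.2 + (49−46.4)²/46.4 + (50−55.1)²/55.1 + (52−55.1)²/55.1 + (57−49.3)²/49.3 + (30−31.9)²/31.9
   = 0.0008 + 0.1457 + 0.4721 + 0.1744 + 1.2026 + 0.1132
Sum = 2.109

2.109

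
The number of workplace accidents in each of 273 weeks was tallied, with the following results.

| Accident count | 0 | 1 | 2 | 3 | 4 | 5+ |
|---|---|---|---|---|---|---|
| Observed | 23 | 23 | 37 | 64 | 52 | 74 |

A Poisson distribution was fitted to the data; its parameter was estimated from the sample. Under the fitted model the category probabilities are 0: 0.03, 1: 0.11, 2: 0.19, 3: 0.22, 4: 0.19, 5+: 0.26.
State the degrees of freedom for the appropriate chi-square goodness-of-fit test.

There are k = 6 categories and 1 parameter estimated from the data, so df = 6 − 1 − 1 = 4.

4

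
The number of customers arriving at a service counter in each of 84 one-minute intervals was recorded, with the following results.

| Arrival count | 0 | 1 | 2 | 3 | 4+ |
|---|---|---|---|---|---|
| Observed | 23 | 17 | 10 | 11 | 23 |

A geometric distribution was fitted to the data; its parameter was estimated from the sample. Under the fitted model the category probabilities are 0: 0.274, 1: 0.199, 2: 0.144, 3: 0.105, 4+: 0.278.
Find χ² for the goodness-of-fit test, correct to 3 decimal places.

Expected counts E_i = n·p_i: 84×0.274 = 23.016, 84×0.199 = 16.716, 84×0.144 = 12.096, 84×0.105 = 8.82, 84×0.278 = 23.352.
χ² = (23−23.016)²/23.016 + (17−16.716)²/16.716 + (10−12.096)²/12.096 + (11−8.82)²/8.82 + (23−23.352)²/23.352
   = 0.0000 + 0.0048 + 0.3632 + 0.5388 + 0.0053
Sum = 0.912

0.912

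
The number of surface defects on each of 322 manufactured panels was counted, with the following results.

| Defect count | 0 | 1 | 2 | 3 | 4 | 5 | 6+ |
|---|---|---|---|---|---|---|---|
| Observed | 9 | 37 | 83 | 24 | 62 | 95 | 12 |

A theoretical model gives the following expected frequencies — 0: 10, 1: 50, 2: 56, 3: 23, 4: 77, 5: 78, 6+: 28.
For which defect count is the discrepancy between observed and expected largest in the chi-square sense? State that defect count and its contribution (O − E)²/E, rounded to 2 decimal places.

2, 13.02

cat         O        E   (O−E)²/E
0           9       10      0.100
1          37       50      3.380
2          83       56     13.018
3          24       23      0.043
4          62       77      2.922
5          95       78      3.705
6+         12       28      9.143
The largest term is for 2: 13.02.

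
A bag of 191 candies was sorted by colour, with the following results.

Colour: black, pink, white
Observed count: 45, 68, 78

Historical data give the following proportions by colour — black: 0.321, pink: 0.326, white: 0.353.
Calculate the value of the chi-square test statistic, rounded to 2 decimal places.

Expected counts E_i = n·p_i: 191×0.321 = 61.311, 191×0.326 = 62.266, 191×0.353 = 67.423.
black: (45 − 61.311)²/61.311 = 266.048721/61.311 = 4.339
pink: (68 − 62.266)²/62.266 = 32.878756/62.266 = 0.528
white: (78 − 67.423)²/67.423 = 111.872929/67.423 = 1.659
Sum = 6.53

6.53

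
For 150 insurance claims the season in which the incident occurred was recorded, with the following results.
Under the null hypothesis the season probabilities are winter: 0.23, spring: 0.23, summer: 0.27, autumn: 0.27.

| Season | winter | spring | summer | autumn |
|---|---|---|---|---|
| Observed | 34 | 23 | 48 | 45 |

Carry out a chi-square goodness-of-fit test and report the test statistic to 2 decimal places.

Expected counts E_i = n·p_i: 150×0.23 = 34.5, 150×0.23 = 34.5, 150×0.27 = 40.5, 150×0.27 = 40.5.
winter: (34 − 34.5)²/34.5 = 0.25/34.5 = 0.007
spring: (23 − 34.5)²/34.5 = 132.25/34.5 = 3.833
summer: (48 − 40.5)²/40.5 = 56.25/40.5 = 1.389
autumn: (45 − 40.5)²/40.5 = 20.25/40.5 = 0.500
Sum = 5.73

5.73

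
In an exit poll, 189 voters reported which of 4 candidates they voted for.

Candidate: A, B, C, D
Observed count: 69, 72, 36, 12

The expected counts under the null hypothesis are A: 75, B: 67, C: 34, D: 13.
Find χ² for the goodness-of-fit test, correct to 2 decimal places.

1.05

cat         O        E   (O−E)²/E
A          69       75      0.480
B          72       67      0.373
C          36       34      0.118
D          12       13      0.077
Sum = 1.05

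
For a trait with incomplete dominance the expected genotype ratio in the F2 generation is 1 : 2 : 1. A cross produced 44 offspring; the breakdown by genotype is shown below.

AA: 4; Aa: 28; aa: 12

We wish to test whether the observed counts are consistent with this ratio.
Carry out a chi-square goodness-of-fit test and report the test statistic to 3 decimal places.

Ratio total = 4. Expected counts: 44×1/4 = 11, 44×2/4 = 22, 44×1/4 = 11.
cat         O        E   (O−E)²/E
AA          4       11     4.4545
Aa         28       22     1.6364
aa         12       11     0.0909
Sum = 6.182

6.182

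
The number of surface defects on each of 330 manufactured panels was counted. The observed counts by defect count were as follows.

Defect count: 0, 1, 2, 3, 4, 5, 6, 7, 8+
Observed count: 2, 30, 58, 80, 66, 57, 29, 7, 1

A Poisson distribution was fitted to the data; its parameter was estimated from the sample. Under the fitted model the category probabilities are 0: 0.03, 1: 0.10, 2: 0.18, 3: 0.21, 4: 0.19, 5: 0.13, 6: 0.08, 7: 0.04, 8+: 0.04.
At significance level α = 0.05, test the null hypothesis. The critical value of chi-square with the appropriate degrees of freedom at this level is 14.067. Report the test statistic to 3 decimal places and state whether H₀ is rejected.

Expected counts E_i = n·p_i: 330×0.03 = 9.9, 330×0.10 = 33, 330×0.18 = 59.4, 330×0.21 = 69.3, 330×0.19 = 62.7, 330×0.13 = 42.9, 330×0.08 = 26.4, 330×0.04 = 13.2, 330×0.04 = 13.2.
0: (2 − 9.9)²/9.9 = 62.41/9.9 = 6.3040
1: (30 − 33)²/33 = 9/33 = 0.2727
2: (58 − 59.4)²/59.4 = 1.96/59.4 = 0.0330
3: (80 − 69.3)²/69.3 = 114.49/69.3 = 1.6521
4: (66 − 62.7)²/62.7 = 10.89/62.7 = 0.1737
5: (57 − 42.9)²/42.9 = 198.81/42.9 = 4.6343
6: (29 − 26.4)²/26.4 = 6.76/26.4 = 0.2561
7: (7 − 13.2)²/13.2 = 38.44/13.2 = 2.9121
8+: (1 − 13.2)²/13.2 = 148.84/13.2 = 11.2758
Sum = 27.514
df = 7. Since 27.514 > 14.067, we reject H₀.

27.514; reject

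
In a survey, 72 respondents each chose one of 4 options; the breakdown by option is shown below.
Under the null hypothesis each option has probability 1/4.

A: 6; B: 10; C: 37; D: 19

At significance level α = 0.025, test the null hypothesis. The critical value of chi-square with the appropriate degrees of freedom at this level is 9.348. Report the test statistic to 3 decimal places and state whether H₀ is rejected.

31.667; reject

Expected count for each of the 4 categories: 72/4 = 18.
cat         O        E   (O−E)²/E
A           6       18     8.0000
B          10       18     3.5556
C          37       18    20.0556
D          19       18     0.0556
Sum = 31.667
df = 3. Since 31.667 > 9.348, we reject H₀.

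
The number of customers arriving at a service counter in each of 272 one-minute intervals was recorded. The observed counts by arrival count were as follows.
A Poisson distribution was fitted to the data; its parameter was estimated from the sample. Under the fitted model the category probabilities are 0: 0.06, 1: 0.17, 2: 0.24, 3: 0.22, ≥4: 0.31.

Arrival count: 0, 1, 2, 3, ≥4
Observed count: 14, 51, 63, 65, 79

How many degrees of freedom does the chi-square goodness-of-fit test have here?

3

There are k = 5 categories and 1 parameter estimated from the data, so df = 5 − 1 − 1 = 3.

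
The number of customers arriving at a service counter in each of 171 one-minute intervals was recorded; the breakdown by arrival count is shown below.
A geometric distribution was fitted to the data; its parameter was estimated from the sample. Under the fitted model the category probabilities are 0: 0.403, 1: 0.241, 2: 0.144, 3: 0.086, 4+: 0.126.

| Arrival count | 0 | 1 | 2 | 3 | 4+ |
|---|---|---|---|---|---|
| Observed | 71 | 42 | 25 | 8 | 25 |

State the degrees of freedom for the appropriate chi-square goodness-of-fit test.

There are k = 5 categories and 1 parameter estimated from the data, so df = 5 − 1 − 1 = 3.

3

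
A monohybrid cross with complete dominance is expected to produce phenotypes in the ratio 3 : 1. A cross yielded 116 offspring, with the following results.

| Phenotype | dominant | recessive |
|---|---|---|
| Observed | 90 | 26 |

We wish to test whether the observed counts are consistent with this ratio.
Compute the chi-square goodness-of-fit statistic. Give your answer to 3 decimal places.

Ratio total = 4. Expected counts: 116×3/4 = 87, 116×1/4 = 29.
χ² = (90−87)²/87 + (26−29)²/29
   = 0.1034 + 0.3103
Sum = 0.414

0.414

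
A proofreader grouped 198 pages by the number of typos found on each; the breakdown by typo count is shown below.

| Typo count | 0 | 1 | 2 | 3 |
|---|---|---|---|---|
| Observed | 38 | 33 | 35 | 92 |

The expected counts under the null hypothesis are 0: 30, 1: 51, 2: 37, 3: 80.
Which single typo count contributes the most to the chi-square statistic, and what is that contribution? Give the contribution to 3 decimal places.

0: (38 − 30)²/30 = 64/30 = 2.1333
1: (33 − 51)²/51 = 324/51 = 6.3529
2: (35 − 37)²/37 = 4/37 = 0.1081
3: (92 − 80)²/80 = 144/80 = 1.8000
The largest term is for 1: 6.353.

1, 6.353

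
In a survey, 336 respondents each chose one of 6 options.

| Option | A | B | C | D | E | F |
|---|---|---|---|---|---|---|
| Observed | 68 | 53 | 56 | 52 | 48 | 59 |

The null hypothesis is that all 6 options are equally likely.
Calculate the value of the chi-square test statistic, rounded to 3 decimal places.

4.321

Expected count for each of the 6 categories: 336/6 = 56.
A: (68 − 56)²/56 = 144/56 = 2.5714
B: (53 − 56)²/56 = 9/56 = 0.1607
C: (56 − 56)²/56 = 0/56 = 0.0000
D: (52 − 56)²/56 = 16/56 = 0.2857
E: (48 − 56)²/56 = 64/56 = 1.1429
F: (59 − 56)²/56 = 9/56 = 0.1607
Sum = 4.321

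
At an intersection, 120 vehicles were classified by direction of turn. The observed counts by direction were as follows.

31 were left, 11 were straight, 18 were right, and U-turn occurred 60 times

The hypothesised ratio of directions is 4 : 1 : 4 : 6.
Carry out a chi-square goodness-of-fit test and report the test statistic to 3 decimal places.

10.281

Ratio total = 15. Expected counts: 120×4/15 = 32, 120×1/15 = 8, 120×4/15 = 32, 120×6/15 = 48.
χ² = (31−32)²/32 + (11−8)²/8 + (18−32)²/32 + (60−48)²/48
   = 0.0313 + 1.1250 + 6.1250 + 3.0000
Sum = 10.281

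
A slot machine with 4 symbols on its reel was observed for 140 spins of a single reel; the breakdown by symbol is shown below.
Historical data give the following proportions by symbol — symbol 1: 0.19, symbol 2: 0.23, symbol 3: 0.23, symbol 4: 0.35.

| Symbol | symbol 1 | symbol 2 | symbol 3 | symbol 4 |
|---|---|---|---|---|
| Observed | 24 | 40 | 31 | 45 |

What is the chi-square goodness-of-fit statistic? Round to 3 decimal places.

2.515

Expected counts E_i = n·p_i: 140×0.19 = 26.6, 140×0.23 = 32.2, 140×0.23 = 32.2, 140×0.35 = 49.
symbol 1: (24 − 26.6)²/26.6 = 6.76/26.6 = 0.2541
symbol 2: (40 − 32.2)²/32.2 = 60.84/32.2 = 1.8894
symbol 3: (31 − 32.2)²/32.2 = 1.44/32.2 = 0.0447
symbol 4: (45 − 49)²/49 = 16/49 = 0.3265
Sum = 2.515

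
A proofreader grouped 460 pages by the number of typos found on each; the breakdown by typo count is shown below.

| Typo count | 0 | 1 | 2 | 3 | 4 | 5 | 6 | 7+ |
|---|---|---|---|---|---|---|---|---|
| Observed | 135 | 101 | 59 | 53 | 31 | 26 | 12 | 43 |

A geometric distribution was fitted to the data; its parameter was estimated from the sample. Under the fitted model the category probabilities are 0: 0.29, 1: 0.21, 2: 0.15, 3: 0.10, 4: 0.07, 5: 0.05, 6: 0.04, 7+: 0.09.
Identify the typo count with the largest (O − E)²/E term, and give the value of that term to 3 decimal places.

6, 2.226

Expected counts E_i = n·p_i: 460×0.29 = 133.4, 460×0.21 = 96.6, 460×0.15 = 69, 460×0.10 = 46, 460×0.07 = 32.2, 460×0.05 = 23, 460×0.04 = 18.4, 460×0.09 = 41.4.
0: (135 − 133.4)²/133.4 = 2.56/133.4 = 0.0192
1: (101 − 96.6)²/96.6 = 19.36/96.6 = 0.2004
2: (59 − 69)²/69 = 100/69 = 1.4493
3: (53 − 46)²/46 = 49/46 = 1.0652
4: (31 − 32.2)²/32.2 = 1.44/32.2 = 0.0447
5: (26 − 23)²/23 = 9/23 = 0.3913
6: (12 − 18.4)²/18.4 = 40.96/18.4 = 2.2261
7+: (43 − 41.4)²/41.4 = 2.56/41.4 = 0.0618
The largest term is for 6: 2.226.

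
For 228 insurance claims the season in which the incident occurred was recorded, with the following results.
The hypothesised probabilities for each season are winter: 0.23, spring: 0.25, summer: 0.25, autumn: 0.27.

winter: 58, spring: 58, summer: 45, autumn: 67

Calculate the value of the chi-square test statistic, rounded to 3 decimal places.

Expected counts E_i = n·p_i: 228×0.23 = 52.44, 228×0.25 = 57, 228×0.25 = 57, 228×0.27 = 61.56.
χ² = (58−52.44)²/52.44 + (58−57)²/57 + (45−57)²/57 + (67−61.56)²/61.56
   = 0.5895 + 0.0175 + 2.5263 + 0.4807
Sum = 3.614

3.614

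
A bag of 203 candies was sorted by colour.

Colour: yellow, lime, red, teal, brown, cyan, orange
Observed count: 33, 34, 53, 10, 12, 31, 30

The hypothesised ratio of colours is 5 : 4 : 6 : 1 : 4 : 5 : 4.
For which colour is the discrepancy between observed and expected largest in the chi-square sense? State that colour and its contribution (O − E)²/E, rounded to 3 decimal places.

Ratio total = 29. Expected counts: 203×5/29 = 35, 203×4/29 = 28, 203×6/29 = 42, 203×1/29 = 7, 203×4/29 = 28, 203×5/29 = 35, 203×4/29 = 28.
χ² = (33−35)²/35 + (34−28)²/28 + (53−42)²/42 + (10−7)²/7 + (12−28)²/28 + (31−35)²/35 + (30−28)²/28
   = 0.1143 + 1.2857 + 2.8810 + 1.2857 + 9.1429 + 0.4571 + 0.1429
The largest term is for brown: 9.143.

brown, 9.143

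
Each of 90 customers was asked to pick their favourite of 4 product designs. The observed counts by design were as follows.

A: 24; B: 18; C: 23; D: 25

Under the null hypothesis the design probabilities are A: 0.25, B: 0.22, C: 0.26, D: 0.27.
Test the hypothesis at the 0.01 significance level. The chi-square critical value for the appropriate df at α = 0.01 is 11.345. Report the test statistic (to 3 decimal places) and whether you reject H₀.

Expected counts E_i = n·p_i: 90×0.25 = 22.5, 90×0.22 = 19.8, 90×0.26 = 23.4, 90×0.27 = 24.3.
cat         O        E   (O−E)²/E
A          24     22.5     0.1000
B          18     19.8     0.1636
C          23     23.4     0.0068
D          25     24.3     0.0202
Sum = 0.291
df = 3. Since 0.291 < 11.345, we do not reject H₀.

0.291; do not reject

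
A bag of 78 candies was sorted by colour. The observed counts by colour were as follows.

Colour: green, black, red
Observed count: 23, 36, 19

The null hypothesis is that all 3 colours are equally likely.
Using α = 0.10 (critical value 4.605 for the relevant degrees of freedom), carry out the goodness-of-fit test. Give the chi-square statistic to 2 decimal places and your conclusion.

Expected count for each of the 3 categories: 78/3 = 26.
cat         O        E   (O−E)²/E
green      23       26      0.346
black      36       26      3.846
red        19       26      1.885
Sum = 6.08
df = 2. Since 6.08 > 4.605, we reject H₀.

6.08; reject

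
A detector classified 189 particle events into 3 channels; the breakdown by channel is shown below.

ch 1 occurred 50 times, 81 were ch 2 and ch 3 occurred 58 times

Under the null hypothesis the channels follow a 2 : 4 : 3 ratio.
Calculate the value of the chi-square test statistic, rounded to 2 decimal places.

Ratio total = 9. Expected counts: 189×2/9 = 42, 189×4/9 = 84, 189×3/9 = 63.
cat         O        E   (O−E)²/E
ch 1       50       42      1.524
ch 2       81       84      0.107
ch 3       58       63      0.397
Sum = 2.03

2.03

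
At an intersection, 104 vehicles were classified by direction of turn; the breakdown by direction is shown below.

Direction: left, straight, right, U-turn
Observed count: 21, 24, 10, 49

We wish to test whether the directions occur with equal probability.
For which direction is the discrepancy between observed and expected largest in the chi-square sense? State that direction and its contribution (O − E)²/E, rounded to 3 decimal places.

U-turn, 20.346

Expected count for each of the 4 categories: 104/4 = 26.
cat           O        E   (O−E)²/E
left         21       26     0.9615
straight     24       26     0.1538
right        10       26     9.8462
U-turn       49       26    20.3462
The largest term is for U-turn: 20.346.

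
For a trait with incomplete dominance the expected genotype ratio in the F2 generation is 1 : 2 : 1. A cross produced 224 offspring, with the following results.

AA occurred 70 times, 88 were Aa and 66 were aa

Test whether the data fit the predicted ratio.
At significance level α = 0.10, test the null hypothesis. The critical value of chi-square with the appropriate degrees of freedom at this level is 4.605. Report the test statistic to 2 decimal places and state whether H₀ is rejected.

Ratio total = 4. Expected counts: 224×1/4 = 56, 224×2/4 = 112, 224×1/4 = 56.
χ² = (70−56)²/56 + (88−112)²/112 + (66−56)²/56
   = 3.500 + 5.143 + 1.786
Sum = 10.43
df = 2. Since 10.43 > 4.605, we reject H₀.

10.43; reject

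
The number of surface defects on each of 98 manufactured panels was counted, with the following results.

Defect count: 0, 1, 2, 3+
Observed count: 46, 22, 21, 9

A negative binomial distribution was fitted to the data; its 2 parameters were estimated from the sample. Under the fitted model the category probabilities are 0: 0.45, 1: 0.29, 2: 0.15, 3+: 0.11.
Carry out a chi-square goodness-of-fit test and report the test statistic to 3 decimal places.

4.526

Expected counts E_i = n·p_i: 98×0.45 = 44.1, 98×0.29 = 28.42, 98×0.15 = 14.7, 98×0.11 = 10.78.
cat         O        E   (O−E)²/E
0          46     44.1     0.0819
1          22    28.42     1.4503
2          21     14.7     2.7000
3+          9    10.78     0.2939
Sum = 4.526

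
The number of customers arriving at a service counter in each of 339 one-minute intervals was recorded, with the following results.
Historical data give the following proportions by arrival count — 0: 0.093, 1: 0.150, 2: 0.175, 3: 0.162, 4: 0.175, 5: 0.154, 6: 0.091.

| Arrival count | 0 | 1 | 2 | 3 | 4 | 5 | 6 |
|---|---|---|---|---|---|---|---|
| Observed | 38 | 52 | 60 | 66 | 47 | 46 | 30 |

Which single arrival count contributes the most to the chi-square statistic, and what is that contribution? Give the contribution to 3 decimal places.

4, 2.561

Expected counts E_i = n·p_i: 339×0.093 = 31.527, 339×0.150 = 50.85, 339×0.175 = 59.325, 339×0.162 = 54.918, 339×0.175 = 59.325, 339×0.154 = 52.206, 339×0.091 = 30.849.
0: (38 − 31.527)²/31.527 = 41.899729/31.527 = 1.3290
1: (52 − 50.85)²/50.85 = 1.3225/50.85 = 0.0260
2: (60 − 59.325)²/59.325 = 0.455625/59.325 = 0.0077
3: (66 − 54.918)²/54.918 = 122.810724/54.918 = 2.2363
4: (47 − 59.325)²/59.325 = 151.905625/59.325 = 2.5606
5: (46 − 52.206)²/52.206 = 38.514436/52.206 = 0.7377
6: (30 − 30.849)²/30.849 = 0.720801/30.849 = 0.0234
The largest term is for 4: 2.561.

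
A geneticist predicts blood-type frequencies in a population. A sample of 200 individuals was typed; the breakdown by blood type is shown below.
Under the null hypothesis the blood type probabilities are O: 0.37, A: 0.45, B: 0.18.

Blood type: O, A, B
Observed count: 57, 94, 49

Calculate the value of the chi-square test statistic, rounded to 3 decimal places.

8.778

Expected counts E_i = n·p_i: 200×0.37 = 74, 200×0.45 = 90, 200×0.18 = 36.
χ² = (57−74)²/74 + (94−90)²/90 + (49−36)²/36
   = 3.9054 + 0.1778 + 4.6944
Sum = 8.778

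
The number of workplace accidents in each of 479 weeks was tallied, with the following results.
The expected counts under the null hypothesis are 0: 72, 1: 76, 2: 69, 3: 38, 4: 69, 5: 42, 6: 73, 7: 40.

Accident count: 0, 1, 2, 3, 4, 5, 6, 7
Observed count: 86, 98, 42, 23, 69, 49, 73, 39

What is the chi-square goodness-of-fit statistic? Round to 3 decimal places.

26.769

0: (86 − 72)²/72 = 196/72 = 2.7222
1: (98 − 76)²/76 = 484/76 = 6.3684
2: (42 − 69)²/69 = 729/69 = 10.5652
3: (23 − 38)²/38 = 225/38 = 5.9211
4: (69 − 69)²/69 = 0/69 = 0.0000
5: (49 − 42)²/42 = 49/42 = 1.1667
6: (73 − 73)²/73 = 0/73 = 0.0000
7: (39 − 40)²/40 = 1/40 = 0.0250
Sum = 26.769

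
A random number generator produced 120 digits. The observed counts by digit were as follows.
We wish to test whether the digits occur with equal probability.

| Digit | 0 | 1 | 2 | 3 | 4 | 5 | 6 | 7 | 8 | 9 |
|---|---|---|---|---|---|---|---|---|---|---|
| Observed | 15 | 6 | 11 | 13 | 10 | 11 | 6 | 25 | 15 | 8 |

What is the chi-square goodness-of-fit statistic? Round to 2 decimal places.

Expected count for each of the 10 categories: 120/10 = 12.
0: (15 − 12)²/12 = 9/12 = 0.750
1: (6 − 12)²/12 = 36/12 = 3.000
2: (11 − 12)²/12 = 1/12 = 0.083
3: (13 − 12)²/12 = 1/12 = 0.083
4: (10 − 12)²/12 = 4/12 = 0.333
5: (11 − 12)²/12 = 1/12 = 0.083
6: (6 − 12)²/12 = 36/12 = 3.000
7: (25 − 12)²/12 = 169/12 = 14.083
8: (15 − 12)²/12 = 9/12 = 0.750
9: (8 − 12)²/12 = 16/12 = 1.333
Sum = 23.50

23.50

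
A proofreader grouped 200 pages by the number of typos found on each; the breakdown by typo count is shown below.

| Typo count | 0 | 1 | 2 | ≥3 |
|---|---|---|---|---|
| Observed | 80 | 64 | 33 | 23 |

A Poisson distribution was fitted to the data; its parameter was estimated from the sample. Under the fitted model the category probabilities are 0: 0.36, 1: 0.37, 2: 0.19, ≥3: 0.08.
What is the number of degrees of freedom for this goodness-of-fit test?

2

There are k = 4 categories and 1 parameter estimated from the data, so df = 4 − 1 − 1 = 2.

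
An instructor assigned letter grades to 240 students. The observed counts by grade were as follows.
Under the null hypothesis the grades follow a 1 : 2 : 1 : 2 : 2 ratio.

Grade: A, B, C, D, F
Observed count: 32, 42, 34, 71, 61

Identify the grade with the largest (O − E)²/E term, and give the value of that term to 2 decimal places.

B, 5.40

Ratio total = 8. Expected counts: 240×1/8 = 30, 240×2/8 = 60, 240×1/8 = 30, 240×2/8 = 60, 240×2/8 = 60.
A: (32 − 30)²/30 = 4/30 = 0.133
B: (42 − 60)²/60 = 324/60 = 5.400
C: (34 − 30)²/30 = 16/30 = 0.533
D: (71 − 60)²/60 = 121/60 = 2.017
F: (61 − 60)²/60 = 1/60 = 0.017
The largest term is for B: 5.40.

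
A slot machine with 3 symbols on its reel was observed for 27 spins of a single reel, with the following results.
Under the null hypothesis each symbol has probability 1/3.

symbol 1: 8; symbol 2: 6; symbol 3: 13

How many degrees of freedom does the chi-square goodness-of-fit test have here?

There are k = 3 categories and no parameters were estimated from the data, so df = 3 − 1 = 2.

2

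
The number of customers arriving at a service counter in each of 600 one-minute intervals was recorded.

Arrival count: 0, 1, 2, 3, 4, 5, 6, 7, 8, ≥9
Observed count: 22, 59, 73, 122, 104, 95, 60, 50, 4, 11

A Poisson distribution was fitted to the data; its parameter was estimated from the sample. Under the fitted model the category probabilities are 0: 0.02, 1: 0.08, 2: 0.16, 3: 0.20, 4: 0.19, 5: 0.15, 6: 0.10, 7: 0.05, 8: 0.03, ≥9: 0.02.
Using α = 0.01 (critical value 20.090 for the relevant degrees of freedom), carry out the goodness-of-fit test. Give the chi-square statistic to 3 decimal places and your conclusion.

Expected counts E_i = n·p_i: 600×0.02 = 12, 600×0.08 = 48, 600×0.16 = 96, 600×0.20 = 120, 600×0.19 = 114, 600×0.15 = 90, 600×0.10 = 60, 600×0.05 = 30, 600×0.03 = 18, 600×0.02 = 12.
cat         O        E   (O−E)²/E
0          22       12     8.3333
1          59       48     2.5208
2          73       96     5.5104
3         122      120     0.0333
4         104      114     0.8772
5          95       90     0.2778
6          60       60     0.0000
7          50       30    13.3333
8           4       18    10.8889
≥9         11       12     0.0833
Sum = 41.858
df = 8. Since 41.858 > 20.090, we reject H₀.

41.858; reject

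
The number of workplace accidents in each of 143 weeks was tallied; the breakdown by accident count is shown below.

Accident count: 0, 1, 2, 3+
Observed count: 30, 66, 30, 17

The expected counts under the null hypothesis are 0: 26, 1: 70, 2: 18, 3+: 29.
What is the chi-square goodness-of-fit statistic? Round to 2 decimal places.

0: (30 − 26)²/26 = 16/26 = 0.615
1: (66 − 70)²/70 = 16/70 = 0.229
2: (30 − 18)²/18 = 144/18 = 8.000
3+: (17 − 29)²/29 = 144/29 = 4.966
Sum = 13.81

13.81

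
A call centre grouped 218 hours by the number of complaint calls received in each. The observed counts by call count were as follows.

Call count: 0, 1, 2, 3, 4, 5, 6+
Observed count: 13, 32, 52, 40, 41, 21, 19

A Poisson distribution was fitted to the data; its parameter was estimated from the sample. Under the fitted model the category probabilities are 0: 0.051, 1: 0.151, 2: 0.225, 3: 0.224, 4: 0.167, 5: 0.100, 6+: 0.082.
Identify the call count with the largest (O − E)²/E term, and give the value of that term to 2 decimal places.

Expected counts E_i = n·p_i: 218×0.051 = 11.118, 218×0.151 = 32.918, 218×0.225 = 49.05, 218×0.224 = 48.832, 218×0.167 = 36.406, 218×0.100 = 21.8, 218×0.082 = 17.876.
cat         O        E   (O−E)²/E
0          13   11.118      0.319
1          32   32.918      0.026
2          52    49.05      0.177
3          40   48.832      1.597
4          41   36.406      0.580
5          21     21.8      0.029
6+         19   17.876      0.071
The largest term is for 3: 1.60.

3, 1.60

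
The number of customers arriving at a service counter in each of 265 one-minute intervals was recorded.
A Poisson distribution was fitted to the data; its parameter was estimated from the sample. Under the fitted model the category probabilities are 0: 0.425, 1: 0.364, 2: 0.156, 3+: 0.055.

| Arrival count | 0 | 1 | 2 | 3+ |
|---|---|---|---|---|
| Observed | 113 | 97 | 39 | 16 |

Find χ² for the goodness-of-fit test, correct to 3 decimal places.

0.276

Expected counts E_i = n·p_i: 265×0.425 = 112.625, 265×0.364 = 96.46, 265×0.156 = 41.34, 265×0.055 = 14.575.
χ² = (113−112.625)²/112.625 + (97−96.46)²/96.46 + (39−41.34)²/41.34 + (16−14.575)²/14.575
   = 0.0012 + 0.0030 + 0.1325 + 0.1393
Sum = 0.276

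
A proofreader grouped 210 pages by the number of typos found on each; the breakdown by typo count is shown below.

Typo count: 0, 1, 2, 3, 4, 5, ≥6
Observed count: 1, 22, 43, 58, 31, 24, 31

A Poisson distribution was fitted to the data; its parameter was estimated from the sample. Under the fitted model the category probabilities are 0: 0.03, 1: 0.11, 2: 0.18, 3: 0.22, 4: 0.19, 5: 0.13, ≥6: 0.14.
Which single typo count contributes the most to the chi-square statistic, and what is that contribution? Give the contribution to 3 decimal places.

0, 4.459

Expected counts E_i = n·p_i: 210×0.03 = 6.3, 210×0.11 = 23.1, 210×0.18 = 37.8, 210×0.22 = 46.2, 210×0.19 = 39.9, 210×0.13 = 27.3, 210×0.14 = 29.4.
0: (1 − 6.3)²/6.3 = 28.09/6.3 = 4.4587
1: (22 − 23.1)²/23.1 = 1.21/23.1 = 0.0524
2: (43 − 37.8)²/37.8 = 27.04/37.8 = 0.7153
3: (58 − 46.2)²/46.2 = 139.24/46.2 = 3.0139
4: (31 − 39.9)²/39.9 = 79.21/39.9 = 1.9852
5: (24 − 27.3)²/27.3 = 10.89/27.3 = 0.3989
≥6: (31 − 29.4)²/29.4 = 2.56/29.4 = 0.0871
The largest term is for 0: 4.459.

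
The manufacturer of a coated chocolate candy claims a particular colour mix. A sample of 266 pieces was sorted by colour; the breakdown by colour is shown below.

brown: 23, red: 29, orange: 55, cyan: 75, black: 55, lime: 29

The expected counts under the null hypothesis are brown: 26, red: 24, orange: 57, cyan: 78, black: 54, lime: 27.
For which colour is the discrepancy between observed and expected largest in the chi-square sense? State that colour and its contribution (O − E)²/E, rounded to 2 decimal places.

brown: (23 − 26)²/26 = 9/26 = 0.346
red: (29 − 24)²/24 = 25/24 = 1.042
orange: (55 − 57)²/57 = 4/57 = 0.070
cyan: (75 − 78)²/78 = 9/78 = 0.115
black: (55 − 54)²/54 = 1/54 = 0.019
lime: (29 − 27)²/27 = 4/27 = 0.148
The largest term is for red: 1.04.

red, 1.04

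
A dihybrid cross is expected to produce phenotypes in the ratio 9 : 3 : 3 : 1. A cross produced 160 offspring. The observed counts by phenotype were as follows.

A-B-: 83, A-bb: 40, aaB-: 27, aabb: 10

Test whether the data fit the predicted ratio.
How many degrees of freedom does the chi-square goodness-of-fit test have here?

3

There are k = 4 categories and no parameters were estimated from the data, so df = 4 − 1 = 3.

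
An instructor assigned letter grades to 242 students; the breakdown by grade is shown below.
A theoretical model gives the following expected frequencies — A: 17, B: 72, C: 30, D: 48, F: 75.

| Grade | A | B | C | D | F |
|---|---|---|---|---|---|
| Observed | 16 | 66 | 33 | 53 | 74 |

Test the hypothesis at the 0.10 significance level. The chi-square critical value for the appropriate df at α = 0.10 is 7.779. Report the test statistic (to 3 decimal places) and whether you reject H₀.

1.393; do not reject

cat         O        E   (O−E)²/E
A          16       17     0.0588
B          66       72     0.5000
C          33       30     0.3000
D          53       48     0.5208
F          74       75     0.0133
Sum = 1.393
df = 4. Since 1.393 < 7.779, we do not reject H₀.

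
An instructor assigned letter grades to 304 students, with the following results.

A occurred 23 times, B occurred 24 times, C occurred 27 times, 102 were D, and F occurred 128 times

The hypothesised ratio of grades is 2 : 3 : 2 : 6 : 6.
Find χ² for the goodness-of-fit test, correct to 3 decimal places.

26.354

Ratio total = 19. Expected counts: 304×2/19 = 32, 304×3/19 = 48, 304×2/19 = 32, 304×6/19 = 96, 304×6/19 = 96.
A: (23 − 32)²/32 = 81/32 = 2.5313
B: (24 − 48)²/48 = 576/48 = 12.0000
C: (27 − 32)²/32 = 25/32 = 0.7813
D: (102 − 96)²/96 = 36/96 = 0.3750
F: (128 − 96)²/96 = 1024/96 = 10.6667
Sum = 26.354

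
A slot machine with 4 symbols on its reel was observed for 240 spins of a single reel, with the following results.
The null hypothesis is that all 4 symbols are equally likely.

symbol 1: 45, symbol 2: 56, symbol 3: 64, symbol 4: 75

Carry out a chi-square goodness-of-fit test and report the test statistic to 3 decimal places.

8.033

Expected count for each of the 4 categories: 240/4 = 60.
cat           O        E   (O−E)²/E
symbol 1     45       60     3.7500
symbol 2     56       60     0.2667
symbol 3     64       60     0.2667
symbol 4     75       60     3.7500
Sum = 8.033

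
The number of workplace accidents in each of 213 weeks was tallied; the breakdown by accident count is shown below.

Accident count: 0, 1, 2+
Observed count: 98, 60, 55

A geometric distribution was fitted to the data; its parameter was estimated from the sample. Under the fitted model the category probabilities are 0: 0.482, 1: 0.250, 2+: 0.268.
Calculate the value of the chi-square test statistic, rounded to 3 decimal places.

1.144

Expected counts E_i = n·p_i: 213×0.482 = 102.666, 213×0.250 = 53.25, 213×0.268 = 57.084.
χ² = (98−102.666)²/102.666 + (60−53.25)²/53.25 + (55−57.084)²/57.084
   = 0.2121 + 0.8556 + 0.0761
Sum = 1.144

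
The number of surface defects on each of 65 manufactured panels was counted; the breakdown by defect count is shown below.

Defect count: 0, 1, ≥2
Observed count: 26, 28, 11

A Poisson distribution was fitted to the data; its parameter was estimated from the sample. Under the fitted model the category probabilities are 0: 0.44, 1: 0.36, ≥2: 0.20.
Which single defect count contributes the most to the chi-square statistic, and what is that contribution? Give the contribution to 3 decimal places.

1, 0.904

Expected counts E_i = n·p_i: 65×0.44 = 28.6, 65×0.36 = 23.4, 65×0.20 = 13.
0: (26 − 28.6)²/28.6 = 6.76/28.6 = 0.2364
1: (28 − 23.4)²/23.4 = 21.16/23.4 = 0.9043
≥2: (11 − 13)²/13 = 4/13 = 0.3077
The largest term is for 1: 0.904.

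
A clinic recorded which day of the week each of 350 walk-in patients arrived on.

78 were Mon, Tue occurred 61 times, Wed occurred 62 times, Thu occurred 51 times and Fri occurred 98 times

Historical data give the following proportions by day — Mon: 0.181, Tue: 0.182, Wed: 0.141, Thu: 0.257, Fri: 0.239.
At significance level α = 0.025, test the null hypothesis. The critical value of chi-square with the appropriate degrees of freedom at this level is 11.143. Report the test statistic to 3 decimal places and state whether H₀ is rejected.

26.073; reject

Expected counts E_i = n·p_i: 350×0.181 = 63.35, 350×0.182 = 63.7, 350×0.141 = 49.35, 350×0.257 = 89.95, 350×0.239 = 83.65.
cat         O        E   (O−E)²/E
Mon        78    63.35     3.3879
Tue        61     63.7     0.1144
Wed        62    49.35     3.2426
Thu        51    89.95    16.8661
Fri        98    83.65     2.4617
Sum = 26.073
df = 4. Since 26.073 > 11.143, we reject H₀.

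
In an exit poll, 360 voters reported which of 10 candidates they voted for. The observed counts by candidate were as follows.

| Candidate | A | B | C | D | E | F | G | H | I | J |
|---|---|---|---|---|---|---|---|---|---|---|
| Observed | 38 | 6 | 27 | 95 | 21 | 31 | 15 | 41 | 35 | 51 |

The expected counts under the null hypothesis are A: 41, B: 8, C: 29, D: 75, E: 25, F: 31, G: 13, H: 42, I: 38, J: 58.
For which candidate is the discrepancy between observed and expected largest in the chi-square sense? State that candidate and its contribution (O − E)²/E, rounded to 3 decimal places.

D, 5.333

A: (38 − 41)²/41 = 9/41 = 0.2195
B: (6 − 8)²/8 = 4/8 = 0.5000
C: (27 − 29)²/29 = 4/29 = 0.1379
D: (95 − 75)²/75 = 400/75 = 5.3333
E: (21 − 25)²/25 = 16/25 = 0.6400
F: (31 − 31)²/31 = 0/31 = 0.0000
G: (15 − 13)²/13 = 4/13 = 0.3077
H: (41 − 42)²/42 = 1/42 = 0.0238
I: (35 − 38)²/38 = 9/38 = 0.2368
J: (51 − 58)²/58 = 49/58 = 0.8448
The largest term is for D: 5.333.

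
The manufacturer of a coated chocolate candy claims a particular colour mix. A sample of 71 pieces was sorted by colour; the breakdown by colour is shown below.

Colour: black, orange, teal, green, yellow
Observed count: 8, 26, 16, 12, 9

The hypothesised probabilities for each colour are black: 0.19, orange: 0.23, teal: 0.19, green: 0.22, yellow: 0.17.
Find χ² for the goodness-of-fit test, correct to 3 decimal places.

Expected counts E_i = n·p_i: 71×0.19 = 13.49, 71×0.23 = 16.33, 71×0.19 = 13.49, 71×0.22 = 15.62, 71×0.17 = 12.07.
cat         O        E   (O−E)²/E
black       8    13.49     2.2343
orange     26    16.33     5.7262
teal       16    13.49     0.4670
green      12    15.62     0.8390
yellow      9    12.07     0.7809
Sum = 10.047

10.047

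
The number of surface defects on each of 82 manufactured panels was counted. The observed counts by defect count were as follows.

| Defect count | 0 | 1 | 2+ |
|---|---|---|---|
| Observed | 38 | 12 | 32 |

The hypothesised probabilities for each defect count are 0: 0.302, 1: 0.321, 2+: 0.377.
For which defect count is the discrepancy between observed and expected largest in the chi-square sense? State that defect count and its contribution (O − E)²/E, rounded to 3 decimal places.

1, 7.793

Expected counts E_i = n·p_i: 82×0.302 = 24.764, 82×0.321 = 26.322, 82×0.377 = 30.914.
cat         O        E   (O−E)²/E
0          38   24.764     7.0745
1          12   26.322     7.7927
2+         32   30.914     0.0382
The largest term is for 1: 7.793.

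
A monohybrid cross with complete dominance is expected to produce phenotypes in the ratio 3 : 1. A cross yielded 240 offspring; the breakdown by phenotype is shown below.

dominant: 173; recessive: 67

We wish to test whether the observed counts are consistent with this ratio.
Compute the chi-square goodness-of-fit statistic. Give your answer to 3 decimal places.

1.089

Ratio total = 4. Expected counts: 240×3/4 = 180, 240×1/4 = 60.
dominant: (173 − 180)²/180 = 49/180 = 0.2722
recessive: (67 − 60)²/60 = 49/60 = 0.8167
Sum = 1.089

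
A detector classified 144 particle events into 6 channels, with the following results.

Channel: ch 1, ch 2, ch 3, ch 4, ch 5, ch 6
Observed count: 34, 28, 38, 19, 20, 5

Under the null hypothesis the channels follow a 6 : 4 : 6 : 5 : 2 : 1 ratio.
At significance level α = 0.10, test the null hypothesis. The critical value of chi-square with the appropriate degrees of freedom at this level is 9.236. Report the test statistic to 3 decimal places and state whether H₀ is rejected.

Ratio total = 24. Expected counts: 144×6/24 = 36, 144×4/24 = 24, 144×6/24 = 36, 144×5/24 = 30, 144×2/24 = 12, 144×1/24 = 6.
χ² = (34−36)²/36 + (28−24)²/24 + (38−36)²/36 + (19−30)²/30 + (20−12)²/12 + (5−6)²/6
   = 0.1111 + 0.6667 + 0.1111 + 4.0333 + 5.3333 + 0.1667
Sum = 10.422
df = 5. Since 10.422 > 9.236, we reject H₀.

10.422; reject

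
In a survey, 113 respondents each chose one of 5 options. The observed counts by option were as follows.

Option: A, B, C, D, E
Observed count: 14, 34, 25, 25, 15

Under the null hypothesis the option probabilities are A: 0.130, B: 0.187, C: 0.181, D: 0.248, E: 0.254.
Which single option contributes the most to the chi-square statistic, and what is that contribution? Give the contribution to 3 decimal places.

B, 7.837

Expected counts E_i = n·p_i: 113×0.130 = 14.69, 113×0.187 = 21.131, 113×0.181 = 20.453, 113×0.248 = 28.024, 113×0.254 = 28.702.
χ² = (14−14.69)²/14.69 + (34−21.131)²/21.131 + (25−20.453)²/20.453 + (25−28.024)²/28.024 + (15−28.702)²/28.702
   = 0.0324 + 7.8374 + 1.0109 + 0.3263 + 6.5412
The largest term is for B: 7.837.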